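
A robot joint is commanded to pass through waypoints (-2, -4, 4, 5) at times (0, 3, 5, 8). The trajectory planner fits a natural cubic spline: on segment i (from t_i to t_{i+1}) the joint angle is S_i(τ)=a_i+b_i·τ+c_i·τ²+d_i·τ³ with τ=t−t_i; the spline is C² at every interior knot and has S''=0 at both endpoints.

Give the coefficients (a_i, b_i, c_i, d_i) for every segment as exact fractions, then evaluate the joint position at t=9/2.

  seg 0: a=-2 b=-113/48 c=0 d=3/16
  seg 1: a=-4 b=65/24 c=27/16 d=-25/48
  seg 2: a=4 b=77/24 c=-23/16 d=23/144
S(9/2) = 269/128

Δ: Δ0=-2/3, Δ1=4, Δ2=1/3
row 1: diag=10, rhs=28; c'=1/5, d'=14/5
row 2: denom=10−2·1/5=48/5; d'=(-22−2·14/5)/(48/5)=-23/8
back: M2=-23/8
back: M1=14/5−1/5·-23/8=27/8
M: M0=0, M1=27/8, M2=-23/8, M3=0
seg 0: a=-2, c=M0/2=0, d=(M1−M0)/(6·3)=3/16, b=Δ0−h0·(2M0+M1)/6=-113/48
seg 1: a=-4, c=M1/2=27/16, d=(M2−M1)/(6·2)=-25/48, b=Δ1−h1·(2M1+M2)/6=65/24
seg 2: a=4, c=M2/2=-23/16, d=(M3−M2)/(6·3)=23/144, b=Δ2−h2·(2M2+M3)/6=77/24
t_q=9/2 → seg 1, τ=3/2; S=-4+65/24·τ+27/16·τ²+-25/48·τ³=269/128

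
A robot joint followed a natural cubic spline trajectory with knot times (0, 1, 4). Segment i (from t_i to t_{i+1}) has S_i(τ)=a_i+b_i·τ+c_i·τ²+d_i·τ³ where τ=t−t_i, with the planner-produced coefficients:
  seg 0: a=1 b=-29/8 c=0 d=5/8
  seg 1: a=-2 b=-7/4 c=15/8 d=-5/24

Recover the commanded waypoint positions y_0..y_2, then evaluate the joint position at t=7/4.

y_0 = S_0(0) = a_0 = 1
y_1 = S_1(0) = a_1 = -2
y_2 = S_1(3) = 4
t_q=7/4 is in segment 1 (τ=3/4); S_1(τ)=-1201/512

y_0=1 y_1=-2 y_2=4
S(7/4) = -1201/512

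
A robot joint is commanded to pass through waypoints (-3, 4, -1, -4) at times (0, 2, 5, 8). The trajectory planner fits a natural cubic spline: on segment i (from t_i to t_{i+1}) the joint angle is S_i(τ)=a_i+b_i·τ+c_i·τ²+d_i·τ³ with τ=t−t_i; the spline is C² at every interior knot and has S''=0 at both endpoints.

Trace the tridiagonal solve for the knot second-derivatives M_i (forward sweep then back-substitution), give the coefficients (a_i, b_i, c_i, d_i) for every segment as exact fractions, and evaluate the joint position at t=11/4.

Δ: Δ0=7/2, Δ1=-5/3, Δ2=-1
row 1: diag=10, rhs=-31; c'=3/10, d'=-31/10
row 2: denom=12−3·3/10=111/10; d'=(4−3·-31/10)/(111/10)=133/111
back: M2=133/111
back: M1=-31/10−3/10·133/111=-128/37
M: M0=0, M1=-128/37, M2=133/111, M3=0
seg 0: a=-3, c=M0/2=0, d=(M1−M0)/(6·2)=-32/111, b=Δ0−h0·(2M0+M1)/6=1033/222
seg 1: a=4, c=M1/2=-64/37, d=(M2−M1)/(6·3)=517/1998, b=Δ1−h1·(2M1+M2)/6=265/222
seg 2: a=-1, c=M2/2=133/222, d=(M3−M2)/(6·3)=-133/1998, b=Δ2−h2·(2M2+M3)/6=-244/111
t_q=11/4 → seg 1, τ=3/4; S=4+265/222·τ+-64/37·τ²+517/1998·τ³=19093/4736

  seg 0: a=-3 b=1033/222 c=0 d=-32/111
  seg 1: a=4 b=265/222 c=-64/37 d=517/1998
  seg 2: a=-1 b=-244/111 c=133/222 d=-133/1998
S(11/4) = 19093/4736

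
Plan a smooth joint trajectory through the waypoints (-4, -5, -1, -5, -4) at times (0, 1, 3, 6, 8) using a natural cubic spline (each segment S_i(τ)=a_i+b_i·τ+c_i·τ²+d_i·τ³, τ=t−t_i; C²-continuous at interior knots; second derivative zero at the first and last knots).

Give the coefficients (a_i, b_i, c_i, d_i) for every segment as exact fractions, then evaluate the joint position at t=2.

  seg 0: a=-4 b=-1285/759 c=0 d=526/759
  seg 1: a=-5 b=293/759 c=526/253 d=-1931/3036
  seg 2: a=-1 b=812/759 c=-879/506 d=1421/4554
  seg 3: a=-5 b=-1409/1518 c=271/253 d=-271/1518
S(2) = -3209/1012

Δ: Δ0=-1, Δ1=2, Δ2=-4/3, Δ3=1/2
row 1: diag=6, rhs=18; c'=1/3, d'=3
row 2: denom=10−2·1/3=28/3; d'=(-20−2·3)/(28/3)=-39/14
row 3: denom=10−3·9/28=253/28; d'=(11−3·-39/14)/(253/28)=542/253
back: M3=542/253
back: M2=-39/14−9/28·542/253=-879/253
back: M1=3−1/3·-879/253=1052/253
M: M0=0, M1=1052/253, M2=-879/253, M3=542/253, M4=0
seg 0: a=-4, c=M0/2=0, d=(M1−M0)/(6·1)=526/759, b=Δ0−h0·(2M0+M1)/6=-1285/759
seg 1: a=-5, c=M1/2=526/253, d=(M2−M1)/(6·2)=-1931/3036, b=Δ1−h1·(2M1+M2)/6=293/759
seg 2: a=-1, c=M2/2=-879/506, d=(M3−M2)/(6·3)=1421/4554, b=Δ2−h2·(2M2+M3)/6=812/759
seg 3: a=-5, c=M3/2=271/253, d=(M4−M3)/(6·2)=-271/1518, b=Δ3−h3·(2M3+M4)/6=-1409/1518
t_q=2 → seg 1, τ=1; S=-5+293/759·τ+526/253·τ²+-1931/3036·τ³=-3209/1012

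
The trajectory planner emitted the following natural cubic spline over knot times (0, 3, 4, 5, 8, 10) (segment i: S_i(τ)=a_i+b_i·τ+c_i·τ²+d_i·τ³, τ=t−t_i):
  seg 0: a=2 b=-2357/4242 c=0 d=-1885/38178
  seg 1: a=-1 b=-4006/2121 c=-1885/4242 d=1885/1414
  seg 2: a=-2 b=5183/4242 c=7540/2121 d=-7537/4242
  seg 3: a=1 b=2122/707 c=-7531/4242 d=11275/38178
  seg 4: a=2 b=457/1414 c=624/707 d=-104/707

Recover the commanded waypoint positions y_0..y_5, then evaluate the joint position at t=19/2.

y_0=2 y_1=-1 y_2=-2 y_3=1 y_4=2 y_5=5
S(19/2) = 11239/2828

y_0 = S_0(0) = a_0 = 2
y_1 = S_1(0) = a_1 = -1
y_2 = S_2(0) = a_2 = -2
y_3 = S_3(0) = a_3 = 1
y_4 = S_4(0) = a_4 = 2
y_5 = S_4(2) = 5
t_q=19/2 is in segment 4 (τ=3/2); S_4(τ)=11239/2828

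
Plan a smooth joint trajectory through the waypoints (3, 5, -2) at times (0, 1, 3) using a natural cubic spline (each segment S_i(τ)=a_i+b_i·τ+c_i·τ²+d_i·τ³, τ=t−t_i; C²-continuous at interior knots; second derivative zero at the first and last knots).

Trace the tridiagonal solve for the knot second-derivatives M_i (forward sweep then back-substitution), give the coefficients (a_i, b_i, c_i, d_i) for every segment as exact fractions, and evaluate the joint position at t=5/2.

Δ: Δ0=2, Δ1=-7/2
row 1: diag=6, rhs=-33; c'=1/3, d'=-11/2
back: M1=-11/2
M: M0=0, M1=-11/2, M2=0
seg 0: a=3, c=M0/2=0, d=(M1−M0)/(6·1)=-11/12, b=Δ0−h0·(2M0+M1)/6=35/12
seg 1: a=5, c=M1/2=-11/4, d=(M2−M1)/(6·2)=11/24, b=Δ1−h1·(2M1+M2)/6=1/6
t_q=5/2 → seg 1, τ=3/2; S=5+1/6·τ+-11/4·τ²+11/24·τ³=39/64

  seg 0: a=3 b=35/12 c=0 d=-11/12
  seg 1: a=5 b=1/6 c=-11/4 d=11/24
S(5/2) = 39/64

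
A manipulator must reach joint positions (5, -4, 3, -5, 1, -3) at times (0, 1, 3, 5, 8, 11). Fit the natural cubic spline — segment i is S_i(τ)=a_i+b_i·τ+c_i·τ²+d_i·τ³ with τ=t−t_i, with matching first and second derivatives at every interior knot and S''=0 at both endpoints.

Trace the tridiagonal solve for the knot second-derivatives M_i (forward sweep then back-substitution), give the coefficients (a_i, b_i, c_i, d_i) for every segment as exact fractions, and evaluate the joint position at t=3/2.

  seg 0: a=5 b=-53857/4596 c=0 d=12493/4596
  seg 1: a=-4 b=-8189/2298 c=12493/1532 d=-21247/9192
  seg 2: a=3 b=1514/1149 c=-4377/766 d=7021/4596
  seg 3: a=-5 b=-3685/1149 c=1322/383 d=-5915/10341
  seg 4: a=1 b=2366/1149 c=-1949/1149 d=1949/10341
S(3/2) = -98833/24512

Δ: Δ0=-9, Δ1=7/2, Δ2=-4, Δ3=2, Δ4=-4/3
row 1: diag=6, rhs=75; c'=1/3, d'=25/2
row 2: denom=8−2·1/3=22/3; d'=(-45−2·25/2)/(22/3)=-105/11
row 3: denom=10−2·3/11=104/11; d'=(36−2·-105/11)/(104/11)=303/52
row 4: denom=12−3·33/104=1149/104; d'=(-20−3·303/52)/(1149/104)=-3898/1149
back: M4=-3898/1149
back: M3=303/52−33/104·-3898/1149=2644/383
back: M2=-105/11−3/11·2644/383=-4377/383
back: M1=25/2−1/3·-4377/383=12493/766
M: M0=0, M1=12493/766, M2=-4377/383, M3=2644/383, M4=-3898/1149, M5=0
seg 0: a=5, c=M0/2=0, d=(M1−M0)/(6·1)=12493/4596, b=Δ0−h0·(2M0+M1)/6=-53857/4596
seg 1: a=-4, c=M1/2=12493/1532, d=(M2−M1)/(6·2)=-21247/9192, b=Δ1−h1·(2M1+M2)/6=-8189/2298
seg 2: a=3, c=M2/2=-4377/766, d=(M3−M2)/(6·2)=7021/4596, b=Δ2−h2·(2M2+M3)/6=1514/1149
seg 3: a=-5, c=M3/2=1322/383, d=(M4−M3)/(6·3)=-5915/10341, b=Δ3−h3·(2M3+M4)/6=-3685/1149
seg 4: a=1, c=M4/2=-1949/1149, d=(M5−M4)/(6·3)=1949/10341, b=Δ4−h4·(2M4+M5)/6=2366/1149
t_q=3/2 → seg 1, τ=1/2; S=-4+-8189/2298·τ+12493/1532·τ²+-21247/9192·τ³=-98833/24512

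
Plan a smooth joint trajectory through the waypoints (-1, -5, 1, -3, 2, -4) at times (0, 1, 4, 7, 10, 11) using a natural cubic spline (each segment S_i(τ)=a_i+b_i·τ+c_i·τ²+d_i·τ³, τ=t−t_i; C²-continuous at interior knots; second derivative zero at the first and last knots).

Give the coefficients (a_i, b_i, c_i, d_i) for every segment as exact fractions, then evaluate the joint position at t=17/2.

  seg 0: a=-1 b=-11699/2331 c=0 d=2375/2331
  seg 1: a=-5 b=-4574/2331 c=2375/777 d=-12139/20979
  seg 2: a=1 b=1759/2331 c=-5014/2331 d=275/567
  seg 3: a=-3 b=2200/2331 c=5161/2331 d=-13798/20979
  seg 4: a=2 b=-8228/2331 c=-2879/777 d=2879/2331
S(17/2) = 305/259

Δ: Δ0=-4, Δ1=2, Δ2=-4/3, Δ3=5/3, Δ4=-6
row 1: diag=8, rhs=36; c'=3/8, d'=9/2
row 2: denom=12−3·3/8=87/8; d'=(-20−3·9/2)/(87/8)=-268/87
row 3: denom=12−3·8/29=324/29; d'=(18−3·-268/87)/(324/29)=395/162
row 4: denom=8−3·29/108=259/36; d'=(-46−3·395/162)/(259/36)=-5758/777
back: M4=-5758/777
back: M3=395/162−29/108·-5758/777=10322/2331
back: M2=-268/87−8/29·10322/2331=-10028/2331
back: M1=9/2−3/8·-10028/2331=4750/777
M: M0=0, M1=4750/777, M2=-10028/2331, M3=10322/2331, M4=-5758/777, M5=0
seg 0: a=-1, c=M0/2=0, d=(M1−M0)/(6·1)=2375/2331, b=Δ0−h0·(2M0+M1)/6=-11699/2331
seg 1: a=-5, c=M1/2=2375/777, d=(M2−M1)/(6·3)=-12139/20979, b=Δ1−h1·(2M1+M2)/6=-4574/2331
seg 2: a=1, c=M2/2=-5014/2331, d=(M3−M2)/(6·3)=275/567, b=Δ2−h2·(2M2+M3)/6=1759/2331
seg 3: a=-3, c=M3/2=5161/2331, d=(M4−M3)/(6·3)=-13798/20979, b=Δ3−h3·(2M3+M4)/6=2200/2331
seg 4: a=2, c=M4/2=-2879/777, d=(M5−M4)/(6·1)=2879/2331, b=Δ4−h4·(2M4+M5)/6=-8228/2331
t_q=17/2 → seg 3, τ=3/2; S=-3+2200/2331·τ+5161/2331·τ²+-13798/20979·τ³=305/259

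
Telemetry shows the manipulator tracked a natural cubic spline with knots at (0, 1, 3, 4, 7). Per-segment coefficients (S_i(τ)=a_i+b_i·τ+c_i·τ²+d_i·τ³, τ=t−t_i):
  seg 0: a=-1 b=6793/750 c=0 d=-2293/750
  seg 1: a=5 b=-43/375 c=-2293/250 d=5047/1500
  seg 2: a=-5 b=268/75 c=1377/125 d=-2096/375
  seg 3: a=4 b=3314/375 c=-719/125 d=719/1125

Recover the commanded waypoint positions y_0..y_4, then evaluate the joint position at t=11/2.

y_0=-1 y_1=5 y_2=-5 y_3=4 y_4=-4
S(11/2) = 6471/1000

y_0 = S_0(0) = a_0 = -1
y_1 = S_1(0) = a_1 = 5
y_2 = S_2(0) = a_2 = -5
y_3 = S_3(0) = a_3 = 4
y_4 = S_3(3) = -4
t_q=11/2 is in segment 3 (τ=3/2); S_3(τ)=6471/1000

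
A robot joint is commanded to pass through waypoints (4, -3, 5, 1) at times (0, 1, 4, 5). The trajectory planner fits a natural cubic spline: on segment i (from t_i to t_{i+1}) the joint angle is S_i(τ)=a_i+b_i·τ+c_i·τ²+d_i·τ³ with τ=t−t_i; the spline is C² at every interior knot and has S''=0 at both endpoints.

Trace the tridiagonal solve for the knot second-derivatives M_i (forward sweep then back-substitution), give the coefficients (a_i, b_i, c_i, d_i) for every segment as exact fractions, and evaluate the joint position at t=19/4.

  seg 0: a=4 b=-1447/165 c=0 d=292/165
  seg 1: a=-3 b=-571/165 c=292/55 d=-49/45
  seg 2: a=5 b=-166/165 c=-247/55 d=247/165
S(19/4) = 1655/704

Δ: Δ0=-7, Δ1=8/3, Δ2=-4
row 1: diag=8, rhs=58; c'=3/8, d'=29/4
row 2: denom=8−3·3/8=55/8; d'=(-40−3·29/4)/(55/8)=-494/55
back: M2=-494/55
back: M1=29/4−3/8·-494/55=584/55
M: M0=0, M1=584/55, M2=-494/55, M3=0
seg 0: a=4, c=M0/2=0, d=(M1−M0)/(6·1)=292/165, b=Δ0−h0·(2M0+M1)/6=-1447/165
seg 1: a=-3, c=M1/2=292/55, d=(M2−M1)/(6·3)=-49/45, b=Δ1−h1·(2M1+M2)/6=-571/165
seg 2: a=5, c=M2/2=-247/55, d=(M3−M2)/(6·1)=247/165, b=Δ2−h2·(2M2+M3)/6=-166/165
t_q=19/4 → seg 2, τ=3/4; S=5+-166/165·τ+-247/55·τ²+247/165·τ³=1655/704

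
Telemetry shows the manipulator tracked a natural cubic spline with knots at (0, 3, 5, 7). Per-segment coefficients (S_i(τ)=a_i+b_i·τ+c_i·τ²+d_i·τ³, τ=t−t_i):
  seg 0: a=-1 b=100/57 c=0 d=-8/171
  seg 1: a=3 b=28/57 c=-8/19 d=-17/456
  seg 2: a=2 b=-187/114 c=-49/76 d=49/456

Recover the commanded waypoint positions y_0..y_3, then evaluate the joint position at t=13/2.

y_0=-1 y_1=3 y_2=2 y_3=-3
S(13/2) = -1883/1216

y_0 = S_0(0) = a_0 = -1
y_1 = S_1(0) = a_1 = 3
y_2 = S_2(0) = a_2 = 2
y_3 = S_2(2) = -3
t_q=13/2 is in segment 2 (τ=3/2); S_2(τ)=-1883/1216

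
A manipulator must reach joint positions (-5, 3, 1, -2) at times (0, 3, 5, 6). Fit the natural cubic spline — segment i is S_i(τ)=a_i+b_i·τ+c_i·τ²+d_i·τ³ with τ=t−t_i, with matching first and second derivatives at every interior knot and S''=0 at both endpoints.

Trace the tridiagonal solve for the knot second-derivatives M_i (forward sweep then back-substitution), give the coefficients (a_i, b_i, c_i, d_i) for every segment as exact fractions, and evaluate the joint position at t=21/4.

  seg 0: a=-5 b=305/84 c=0 d=-3/28
  seg 1: a=3 b=31/42 c=-27/28 d=1/21
  seg 2: a=1 b=-107/42 c=-19/28 d=19/84
S(21/4) = 83/256

Δ: Δ0=8/3, Δ1=-1, Δ2=-3
row 1: diag=10, rhs=-22; c'=1/5, d'=-11/5
row 2: denom=6−2·1/5=28/5; d'=(-12−2·-11/5)/(28/5)=-19/14
back: M2=-19/14
back: M1=-11/5−1/5·-19/14=-27/14
M: M0=0, M1=-27/14, M2=-19/14, M3=0
seg 0: a=-5, c=M0/2=0, d=(M1−M0)/(6·3)=-3/28, b=Δ0−h0·(2M0+M1)/6=305/84
seg 1: a=3, c=M1/2=-27/28, d=(M2−M1)/(6·2)=1/21, b=Δ1−h1·(2M1+M2)/6=31/42
seg 2: a=1, c=M2/2=-19/28, d=(M3−M2)/(6·1)=19/84, b=Δ2−h2·(2M2+M3)/6=-107/42
t_q=21/4 → seg 2, τ=1/4; S=1+-107/42·τ+-19/28·τ²+19/84·τ³=83/256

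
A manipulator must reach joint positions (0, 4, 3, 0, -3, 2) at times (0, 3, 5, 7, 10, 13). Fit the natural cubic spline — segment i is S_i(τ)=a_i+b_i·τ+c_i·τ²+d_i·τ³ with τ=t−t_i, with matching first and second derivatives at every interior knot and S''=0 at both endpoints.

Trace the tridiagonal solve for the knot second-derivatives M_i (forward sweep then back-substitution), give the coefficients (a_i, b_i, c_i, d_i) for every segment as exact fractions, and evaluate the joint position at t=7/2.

Δ: Δ0=4/3, Δ1=-1/2, Δ2=-3/2, Δ3=-1, Δ4=5/3
row 1: diag=10, rhs=-11; c'=1/5, d'=-11/10
row 2: denom=8−2·1/5=38/5; d'=(-6−2·-11/10)/(38/5)=-1/2
row 3: denom=10−2·5/19=180/19; d'=(3−2·-1/2)/(180/19)=19/45
row 4: denom=12−3·19/60=221/20; d'=(16−3·19/45)/(221/20)=4/3
back: M4=4/3
back: M3=19/45−19/60·4/3=0
back: M2=-1/2−5/19·0=-1/2
back: M1=-11/10−1/5·-1/2=-1
M: M0=0, M1=-1, M2=-1/2, M3=0, M4=4/3, M5=0
seg 0: a=0, c=M0/2=0, d=(M1−M0)/(6·3)=-1/18, b=Δ0−h0·(2M0+M1)/6=11/6
seg 1: a=4, c=M1/2=-1/2, d=(M2−M1)/(6·2)=1/24, b=Δ1−h1·(2M1+M2)/6=1/3
seg 2: a=3, c=M2/2=-1/4, d=(M3−M2)/(6·2)=1/24, b=Δ2−h2·(2M2+M3)/6=-7/6
seg 3: a=0, c=M3/2=0, d=(M4−M3)/(6·3)=2/27, b=Δ3−h3·(2M3+M4)/6=-5/3
seg 4: a=-3, c=M4/2=2/3, d=(M5−M4)/(6·3)=-2/27, b=Δ4−h4·(2M4+M5)/6=1/3
t_q=7/2 → seg 1, τ=1/2; S=4+1/3·τ+-1/2·τ²+1/24·τ³=259/64

  seg 0: a=0 b=11/6 c=0 d=-1/18
  seg 1: a=4 b=1/3 c=-1/2 d=1/24
  seg 2: a=3 b=-7/6 c=-1/4 d=1/24
  seg 3: a=0 b=-5/3 c=0 d=2/27
  seg 4: a=-3 b=1/3 c=2/3 d=-2/27
S(7/2) = 259/64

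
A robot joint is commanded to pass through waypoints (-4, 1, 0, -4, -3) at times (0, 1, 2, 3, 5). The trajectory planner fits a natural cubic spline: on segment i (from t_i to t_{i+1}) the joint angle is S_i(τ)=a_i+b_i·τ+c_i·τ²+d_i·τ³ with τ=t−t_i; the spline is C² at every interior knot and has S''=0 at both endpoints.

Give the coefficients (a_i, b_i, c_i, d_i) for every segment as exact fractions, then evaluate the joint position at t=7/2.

  seg 0: a=-4 b=1091/172 c=0 d=-231/172
  seg 1: a=1 b=199/86 c=-693/172 d=123/172
  seg 2: a=0 b=-619/172 c=-81/43 d=255/172
  seg 3: a=-4 b=-251/86 c=441/172 d=-147/344
S(7/2) = -13407/2752

Δ: Δ0=5, Δ1=-1, Δ2=-4, Δ3=1/2
row 1: diag=4, rhs=-36; c'=1/4, d'=-9
row 2: denom=4−1·1/4=15/4; d'=(-18−1·-9)/(15/4)=-12/5
row 3: denom=6−1·4/15=86/15; d'=(27−1·-12/5)/(86/15)=441/86
back: M3=441/86
back: M2=-12/5−4/15·441/86=-162/43
back: M1=-9−1/4·-162/43=-693/86
M: M0=0, M1=-693/86, M2=-162/43, M3=441/86, M4=0
seg 0: a=-4, c=M0/2=0, d=(M1−M0)/(6·1)=-231/172, b=Δ0−h0·(2M0+M1)/6=1091/172
seg 1: a=1, c=M1/2=-693/172, d=(M2−M1)/(6·1)=123/172, b=Δ1−h1·(2M1+M2)/6=199/86
seg 2: a=0, c=M2/2=-81/43, d=(M3−M2)/(6·1)=255/172, b=Δ2−h2·(2M2+M3)/6=-619/172
seg 3: a=-4, c=M3/2=441/172, d=(M4−M3)/(6·2)=-147/344, b=Δ3−h3·(2M3+M4)/6=-251/86
t_q=7/2 → seg 3, τ=1/2; S=-4+-251/86·τ+441/172·τ²+-147/344·τ³=-13407/2752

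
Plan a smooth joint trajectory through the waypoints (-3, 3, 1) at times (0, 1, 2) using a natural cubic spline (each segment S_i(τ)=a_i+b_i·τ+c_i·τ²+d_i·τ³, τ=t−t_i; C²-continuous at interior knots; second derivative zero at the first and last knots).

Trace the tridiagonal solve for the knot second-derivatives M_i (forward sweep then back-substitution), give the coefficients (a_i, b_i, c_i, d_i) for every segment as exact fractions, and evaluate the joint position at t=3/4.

  seg 0: a=-3 b=8 c=0 d=-2
  seg 1: a=3 b=2 c=-6 d=2
S(3/4) = 69/32

Δ: Δ0=6, Δ1=-2
row 1: diag=4, rhs=-48; c'=1/4, d'=-12
back: M1=-12
M: M0=0, M1=-12, M2=0
seg 0: a=-3, c=M0/2=0, d=(M1−M0)/(6·1)=-2, b=Δ0−h0·(2M0+M1)/6=8
seg 1: a=3, c=M1/2=-6, d=(M2−M1)/(6·1)=2, b=Δ1−h1·(2M1+M2)/6=2
t_q=3/4 → seg 0, τ=3/4; S=-3+8·τ+0·τ²+-2·τ³=69/32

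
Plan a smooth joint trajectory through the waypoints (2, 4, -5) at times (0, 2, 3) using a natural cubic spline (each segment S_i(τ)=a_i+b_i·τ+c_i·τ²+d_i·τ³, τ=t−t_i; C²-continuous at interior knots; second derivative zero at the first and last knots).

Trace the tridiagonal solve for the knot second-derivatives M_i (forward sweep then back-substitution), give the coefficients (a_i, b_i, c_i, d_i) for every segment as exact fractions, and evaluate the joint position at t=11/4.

Δ: Δ0=1, Δ1=-9
row 1: diag=6, rhs=-60; c'=1/6, d'=-10
back: M1=-10
M: M0=0, M1=-10, M2=0
seg 0: a=2, c=M0/2=0, d=(M1−M0)/(6·2)=-5/6, b=Δ0−h0·(2M0+M1)/6=13/3
seg 1: a=4, c=M1/2=-5, d=(M2−M1)/(6·1)=5/3, b=Δ1−h1·(2M1+M2)/6=-17/3
t_q=11/4 → seg 1, τ=3/4; S=4+-17/3·τ+-5·τ²+5/3·τ³=-151/64

  seg 0: a=2 b=13/3 c=0 d=-5/6
  seg 1: a=4 b=-17/3 c=-5 d=5/3
S(11/4) = -151/64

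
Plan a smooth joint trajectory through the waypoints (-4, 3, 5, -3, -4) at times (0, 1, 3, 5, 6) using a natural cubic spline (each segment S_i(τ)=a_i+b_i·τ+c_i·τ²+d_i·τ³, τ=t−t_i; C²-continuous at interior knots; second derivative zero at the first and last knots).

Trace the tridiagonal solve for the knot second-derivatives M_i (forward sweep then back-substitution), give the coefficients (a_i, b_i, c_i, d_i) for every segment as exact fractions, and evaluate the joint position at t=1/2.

  seg 0: a=-4 b=39/5 c=0 d=-4/5
  seg 1: a=3 b=27/5 c=-12/5 d=1/10
  seg 2: a=5 b=-3 c=-9/5 d=13/20
  seg 3: a=-3 b=-12/5 c=21/10 d=-7/10
S(1/2) = -1/5

Δ: Δ0=7, Δ1=1, Δ2=-4, Δ3=-1
row 1: diag=6, rhs=-36; c'=1/3, d'=-6
row 2: denom=8−2·1/3=22/3; d'=(-30−2·-6)/(22/3)=-27/11
row 3: denom=6−2·3/11=60/11; d'=(18−2·-27/11)/(60/11)=21/5
back: M3=21/5
back: M2=-27/11−3/11·21/5=-18/5
back: M1=-6−1/3·-18/5=-24/5
M: M0=0, M1=-24/5, M2=-18/5, M3=21/5, M4=0
seg 0: a=-4, c=M0/2=0, d=(M1−M0)/(6·1)=-4/5, b=Δ0−h0·(2M0+M1)/6=39/5
seg 1: a=3, c=M1/2=-12/5, d=(M2−M1)/(6·2)=1/10, b=Δ1−h1·(2M1+M2)/6=27/5
seg 2: a=5, c=M2/2=-9/5, d=(M3−M2)/(6·2)=13/20, b=Δ2−h2·(2M2+M3)/6=-3
seg 3: a=-3, c=M3/2=21/10, d=(M4−M3)/(6·1)=-7/10, b=Δ3−h3·(2M3+M4)/6=-12/5
t_q=1/2 → seg 0, τ=1/2; S=-4+39/5·τ+0·τ²+-4/5·τ³=-1/5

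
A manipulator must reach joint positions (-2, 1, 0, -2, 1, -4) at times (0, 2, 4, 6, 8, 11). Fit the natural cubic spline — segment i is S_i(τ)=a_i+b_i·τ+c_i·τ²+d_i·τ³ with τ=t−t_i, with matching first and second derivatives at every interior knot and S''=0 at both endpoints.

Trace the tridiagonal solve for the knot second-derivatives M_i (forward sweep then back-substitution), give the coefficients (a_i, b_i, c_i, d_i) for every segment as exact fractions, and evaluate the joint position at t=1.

  seg 0: a=-2 b=1543/795 c=0 d=-701/6360
  seg 1: a=1 b=983/1590 c=-701/1060 d=65/1272
  seg 2: a=0 b=-1124/795 c=-94/265 d=893/3180
  seg 3: a=-2 b=427/795 c=141/106 d=-2699/6360
  seg 4: a=1 b=1217/1590 c=-1289/1060 d=1289/9540
S(1) = -359/2120

Δ: Δ0=3/2, Δ1=-1/2, Δ2=-1, Δ3=3/2, Δ4=-5/3
row 1: diag=8, rhs=-12; c'=1/4, d'=-3/2
row 2: denom=8−2·1/4=15/2; d'=(-3−2·-3/2)/(15/2)=0
row 3: denom=8−2·4/15=112/15; d'=(15−2·0)/(112/15)=225/112
row 4: denom=10−2·15/56=265/28; d'=(-19−2·225/112)/(265/28)=-1289/530
back: M4=-1289/530
back: M3=225/112−15/56·-1289/530=141/53
back: M2=0−4/15·141/53=-188/265
back: M1=-3/2−1/4·-188/265=-701/530
M: M0=0, M1=-701/530, M2=-188/265, M3=141/53, M4=-1289/530, M5=0
seg 0: a=-2, c=M0/2=0, d=(M1−M0)/(6·2)=-701/6360, b=Δ0−h0·(2M0+M1)/6=1543/795
seg 1: a=1, c=M1/2=-701/1060, d=(M2−M1)/(6·2)=65/1272, b=Δ1−h1·(2M1+M2)/6=983/1590
seg 2: a=0, c=M2/2=-94/265, d=(M3−M2)/(6·2)=893/3180, b=Δ2−h2·(2M2+M3)/6=-1124/795
seg 3: a=-2, c=M3/2=141/106, d=(M4−M3)/(6·2)=-2699/6360, b=Δ3−h3·(2M3+M4)/6=427/795
seg 4: a=1, c=M4/2=-1289/1060, d=(M5−M4)/(6·3)=1289/9540, b=Δ4−h4·(2M4+M5)/6=1217/1590
t_q=1 → seg 0, τ=1; S=-2+1543/795·τ+0·τ²+-701/6360·τ³=-359/2120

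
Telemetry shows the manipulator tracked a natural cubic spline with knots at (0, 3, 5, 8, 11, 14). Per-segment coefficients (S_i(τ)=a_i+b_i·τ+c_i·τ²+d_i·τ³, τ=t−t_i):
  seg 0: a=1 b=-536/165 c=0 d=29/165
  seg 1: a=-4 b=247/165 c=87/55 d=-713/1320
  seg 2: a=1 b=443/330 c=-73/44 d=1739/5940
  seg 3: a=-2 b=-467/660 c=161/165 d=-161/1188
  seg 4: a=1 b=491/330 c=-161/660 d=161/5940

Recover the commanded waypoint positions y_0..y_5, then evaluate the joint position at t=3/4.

y_0 = S_0(0) = a_0 = 1
y_1 = S_1(0) = a_1 = -4
y_2 = S_2(0) = a_2 = 1
y_3 = S_3(0) = a_3 = -2
y_4 = S_4(0) = a_4 = 1
y_5 = S_4(3) = 4
t_q=3/4 is in segment 0 (τ=3/4); S_0(τ)=-959/704

y_0=1 y_1=-4 y_2=1 y_3=-2 y_4=1 y_5=4
S(3/4) = -959/704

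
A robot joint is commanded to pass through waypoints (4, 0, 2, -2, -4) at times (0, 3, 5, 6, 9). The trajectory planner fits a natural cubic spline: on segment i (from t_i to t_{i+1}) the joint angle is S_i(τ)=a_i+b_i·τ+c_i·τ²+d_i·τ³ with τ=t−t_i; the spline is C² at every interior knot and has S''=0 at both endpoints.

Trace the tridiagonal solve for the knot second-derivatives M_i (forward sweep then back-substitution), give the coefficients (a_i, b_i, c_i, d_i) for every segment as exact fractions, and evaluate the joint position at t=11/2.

Δ: Δ0=-4/3, Δ1=1, Δ2=-4, Δ3=-2/3
row 1: diag=10, rhs=14; c'=1/5, d'=7/5
row 2: denom=6−2·1/5=28/5; d'=(-30−2·7/5)/(28/5)=-41/7
row 3: denom=8−1·5/28=219/28; d'=(20−1·-41/7)/(219/28)=724/219
back: M3=724/219
back: M2=-41/7−5/28·724/219=-1412/219
back: M1=7/5−1/5·-1412/219=589/219
M: M0=0, M1=589/219, M2=-1412/219, M3=724/219, M4=0
seg 0: a=4, c=M0/2=0, d=(M1−M0)/(6·3)=589/3942, b=Δ0−h0·(2M0+M1)/6=-391/146
seg 1: a=0, c=M1/2=589/438, d=(M2−M1)/(6·2)=-667/876, b=Δ1−h1·(2M1+M2)/6=99/73
seg 2: a=2, c=M2/2=-706/219, d=(M3−M2)/(6·1)=356/219, b=Δ2−h2·(2M2+M3)/6=-526/219
seg 3: a=-2, c=M3/2=362/219, d=(M4−M3)/(6·3)=-362/1971, b=Δ3−h3·(2M3+M4)/6=-290/73
t_q=11/2 → seg 2, τ=1/2; S=2+-526/219·τ+-706/219·τ²+356/219·τ³=43/219

  seg 0: a=4 b=-391/146 c=0 d=589/3942
  seg 1: a=0 b=99/73 c=589/438 d=-667/876
  seg 2: a=2 b=-526/219 c=-706/219 d=356/219
  seg 3: a=-2 b=-290/73 c=362/219 d=-362/1971
S(11/2) = 43/219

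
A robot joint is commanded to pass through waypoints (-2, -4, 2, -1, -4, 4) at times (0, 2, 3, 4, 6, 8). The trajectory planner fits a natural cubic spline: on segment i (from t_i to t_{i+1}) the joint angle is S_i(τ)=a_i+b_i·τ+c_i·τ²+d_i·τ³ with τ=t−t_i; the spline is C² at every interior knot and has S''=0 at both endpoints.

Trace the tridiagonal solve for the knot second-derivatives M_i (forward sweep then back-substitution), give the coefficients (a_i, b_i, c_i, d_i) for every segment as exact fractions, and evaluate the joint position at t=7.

Δ: Δ0=-1, Δ1=6, Δ2=-3, Δ3=-3/2, Δ4=4
row 1: diag=6, rhs=42; c'=1/6, d'=7
row 2: denom=4−1·1/6=23/6; d'=(-54−1·7)/(23/6)=-366/23
row 3: denom=6−1·6/23=132/23; d'=(9−1·-366/23)/(132/23)=191/44
row 4: denom=8−2·23/66=241/33; d'=(33−2·191/44)/(241/33)=1605/482
back: M4=1605/482
back: M3=191/44−23/66·1605/482=1533/482
back: M2=-366/23−6/23·1533/482=-4035/241
back: M1=7−1/6·-4035/241=4719/482
M: M0=0, M1=4719/482, M2=-4035/241, M3=1533/482, M4=1605/482, M5=0
seg 0: a=-2, c=M0/2=0, d=(M1−M0)/(6·2)=1573/1928, b=Δ0−h0·(2M0+M1)/6=-2055/482
seg 1: a=-4, c=M1/2=4719/964, d=(M2−M1)/(6·1)=-4263/964, b=Δ1−h1·(2M1+M2)/6=1332/241
seg 2: a=2, c=M2/2=-4035/482, d=(M3−M2)/(6·1)=3201/964, b=Δ2−h2·(2M2+M3)/6=1977/964
seg 3: a=-1, c=M3/2=1533/964, d=(M4−M3)/(6·2)=3/241, b=Δ3−h3·(2M3+M4)/6=-1140/241
seg 4: a=-4, c=M4/2=1605/964, d=(M5−M4)/(6·2)=-535/1928, b=Δ4−h4·(2M4+M5)/6=429/241
t_q=7 → seg 4, τ=1; S=-4+429/241·τ+1605/964·τ²+-535/1928·τ³=-1605/1928

  seg 0: a=-2 b=-2055/482 c=0 d=1573/1928
  seg 1: a=-4 b=1332/241 c=4719/964 d=-4263/964
  seg 2: a=2 b=1977/964 c=-4035/482 d=3201/964
  seg 3: a=-1 b=-1140/241 c=1533/964 d=3/241
  seg 4: a=-4 b=429/241 c=1605/964 d=-535/1928
S(7) = -1605/1928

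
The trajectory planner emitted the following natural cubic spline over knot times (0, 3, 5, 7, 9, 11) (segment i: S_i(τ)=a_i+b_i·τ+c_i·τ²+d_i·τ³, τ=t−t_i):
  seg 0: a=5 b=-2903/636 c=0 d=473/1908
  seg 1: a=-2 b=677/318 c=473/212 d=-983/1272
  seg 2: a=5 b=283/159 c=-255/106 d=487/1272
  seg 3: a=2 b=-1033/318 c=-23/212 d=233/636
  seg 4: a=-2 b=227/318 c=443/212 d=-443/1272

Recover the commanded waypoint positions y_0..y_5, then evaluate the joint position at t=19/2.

y_0=5 y_1=-2 y_2=5 y_3=2 y_4=-2 y_5=5
S(19/2) = -3949/3392

y_0 = S_0(0) = a_0 = 5
y_1 = S_1(0) = a_1 = -2
y_2 = S_2(0) = a_2 = 5
y_3 = S_3(0) = a_3 = 2
y_4 = S_4(0) = a_4 = -2
y_5 = S_4(2) = 5
t_q=19/2 is in segment 4 (τ=1/2); S_4(τ)=-3949/3392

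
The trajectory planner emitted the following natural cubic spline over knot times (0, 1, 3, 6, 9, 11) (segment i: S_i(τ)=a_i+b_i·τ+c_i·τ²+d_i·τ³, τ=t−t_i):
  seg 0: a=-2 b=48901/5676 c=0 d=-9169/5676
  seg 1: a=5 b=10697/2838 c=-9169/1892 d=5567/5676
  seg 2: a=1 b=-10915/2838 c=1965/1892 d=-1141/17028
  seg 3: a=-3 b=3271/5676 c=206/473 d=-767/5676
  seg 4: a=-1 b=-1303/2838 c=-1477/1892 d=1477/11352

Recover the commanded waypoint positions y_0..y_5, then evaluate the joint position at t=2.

y_0 = S_0(0) = a_0 = -2
y_1 = S_1(0) = a_1 = 5
y_2 = S_2(0) = a_2 = 1
y_3 = S_3(0) = a_3 = -3
y_4 = S_4(0) = a_4 = -1
y_5 = S_4(2) = -4
t_q=2 is in segment 1 (τ=1); S_1(τ)=4639/946

y_0=-2 y_1=5 y_2=1 y_3=-3 y_4=-1 y_5=-4
S(2) = 4639/946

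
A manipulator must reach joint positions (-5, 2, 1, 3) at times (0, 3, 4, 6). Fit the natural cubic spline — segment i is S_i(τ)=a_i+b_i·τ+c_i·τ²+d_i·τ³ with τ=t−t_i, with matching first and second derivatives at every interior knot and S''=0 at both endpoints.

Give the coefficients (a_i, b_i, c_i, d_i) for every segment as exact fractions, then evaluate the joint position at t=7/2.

  seg 0: a=-5 b=527/141 c=0 d=-22/141
  seg 1: a=2 b=-67/141 c=-66/47 d=124/141
  seg 2: a=1 b=-91/141 c=58/47 d=-29/141
S(7/2) = 143/94

Δ: Δ0=7/3, Δ1=-1, Δ2=1
row 1: diag=8, rhs=-20; c'=1/8, d'=-5/2
row 2: denom=6−1·1/8=47/8; d'=(12−1·-5/2)/(47/8)=116/47
back: M2=116/47
back: M1=-5/2−1/8·116/47=-132/47
M: M0=0, M1=-132/47, M2=116/47, M3=0
seg 0: a=-5, c=M0/2=0, d=(M1−M0)/(6·3)=-22/141, b=Δ0−h0·(2M0+M1)/6=527/141
seg 1: a=2, c=M1/2=-66/47, d=(M2−M1)/(6·1)=124/141, b=Δ1−h1·(2M1+M2)/6=-67/141
seg 2: a=1, c=M2/2=58/47, d=(M3−M2)/(6·2)=-29/141, b=Δ2−h2·(2M2+M3)/6=-91/141
t_q=7/2 → seg 1, τ=1/2; S=2+-67/141·τ+-66/47·τ²+124/141·τ³=143/94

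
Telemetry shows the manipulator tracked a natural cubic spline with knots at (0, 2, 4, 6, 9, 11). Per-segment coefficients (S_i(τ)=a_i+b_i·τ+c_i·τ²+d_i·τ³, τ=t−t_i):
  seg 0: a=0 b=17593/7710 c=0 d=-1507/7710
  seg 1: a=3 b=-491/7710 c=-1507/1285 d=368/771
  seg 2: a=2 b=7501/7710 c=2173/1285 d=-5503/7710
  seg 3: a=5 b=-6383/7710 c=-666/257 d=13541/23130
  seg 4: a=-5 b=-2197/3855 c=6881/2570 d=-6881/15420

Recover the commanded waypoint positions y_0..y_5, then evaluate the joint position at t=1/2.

y_0=0 y_1=3 y_2=2 y_3=5 y_4=-5 y_5=1
S(1/2) = 4591/4112

y_0 = S_0(0) = a_0 = 0
y_1 = S_1(0) = a_1 = 3
y_2 = S_2(0) = a_2 = 2
y_3 = S_3(0) = a_3 = 5
y_4 = S_4(0) = a_4 = -5
y_5 = S_4(2) = 1
t_q=1/2 is in segment 0 (τ=1/2); S_0(τ)=4591/4112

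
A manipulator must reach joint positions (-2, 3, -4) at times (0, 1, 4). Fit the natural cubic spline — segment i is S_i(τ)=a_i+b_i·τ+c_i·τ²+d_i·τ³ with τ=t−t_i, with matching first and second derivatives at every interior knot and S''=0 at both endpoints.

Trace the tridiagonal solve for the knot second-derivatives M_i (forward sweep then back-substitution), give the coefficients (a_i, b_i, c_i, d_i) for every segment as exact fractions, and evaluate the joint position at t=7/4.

  seg 0: a=-2 b=71/12 c=0 d=-11/12
  seg 1: a=3 b=19/6 c=-11/4 d=11/36
S(7/4) = 1013/256

Δ: Δ0=5, Δ1=-7/3
row 1: diag=8, rhs=-44; c'=3/8, d'=-11/2
back: M1=-11/2
M: M0=0, M1=-11/2, M2=0
seg 0: a=-2, c=M0/2=0, d=(M1−M0)/(6·1)=-11/12, b=Δ0−h0·(2M0+M1)/6=71/12
seg 1: a=3, c=M1/2=-11/4, d=(M2−M1)/(6·3)=11/36, b=Δ1−h1·(2M1+M2)/6=19/6
t_q=7/4 → seg 1, τ=3/4; S=3+19/6·τ+-11/4·τ²+11/36·τ³=1013/256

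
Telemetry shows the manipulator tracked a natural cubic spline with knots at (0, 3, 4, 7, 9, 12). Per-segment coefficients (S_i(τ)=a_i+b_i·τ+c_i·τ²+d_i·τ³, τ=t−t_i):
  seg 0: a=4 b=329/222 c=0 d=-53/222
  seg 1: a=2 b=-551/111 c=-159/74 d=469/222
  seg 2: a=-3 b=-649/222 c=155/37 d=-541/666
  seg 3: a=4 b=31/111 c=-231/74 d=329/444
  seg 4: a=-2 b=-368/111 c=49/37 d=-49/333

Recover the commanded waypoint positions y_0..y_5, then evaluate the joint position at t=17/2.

y_0 = S_0(0) = a_0 = 4
y_1 = S_1(0) = a_1 = 2
y_2 = S_2(0) = a_2 = -3
y_3 = S_3(0) = a_3 = 4
y_4 = S_4(0) = a_4 = -2
y_5 = S_4(3) = -4
t_q=17/2 is in segment 3 (τ=3/2); S_3(τ)=-123/1184

y_0=4 y_1=2 y_2=-3 y_3=4 y_4=-2 y_5=-4
S(17/2) = -123/1184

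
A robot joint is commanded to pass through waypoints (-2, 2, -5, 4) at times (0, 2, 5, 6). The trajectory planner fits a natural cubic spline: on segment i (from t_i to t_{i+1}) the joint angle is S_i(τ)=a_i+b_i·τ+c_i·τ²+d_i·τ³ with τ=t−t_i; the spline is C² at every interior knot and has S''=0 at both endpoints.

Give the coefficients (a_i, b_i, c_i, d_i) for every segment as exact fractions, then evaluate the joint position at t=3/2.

Δ: Δ0=2, Δ1=-7/3, Δ2=9
row 1: diag=10, rhs=-26; c'=3/10, d'=-13/5
row 2: denom=8−3·3/10=71/10; d'=(68−3·-13/5)/(71/10)=758/71
back: M2=758/71
back: M1=-13/5−3/10·758/71=-412/71
M: M0=0, M1=-412/71, M2=758/71, M3=0
seg 0: a=-2, c=M0/2=0, d=(M1−M0)/(6·2)=-103/213, b=Δ0−h0·(2M0+M1)/6=838/213
seg 1: a=2, c=M1/2=-206/71, d=(M2−M1)/(6·3)=65/71, b=Δ1−h1·(2M1+M2)/6=-398/213
seg 2: a=-5, c=M2/2=379/71, d=(M3−M2)/(6·1)=-379/213, b=Δ2−h2·(2M2+M3)/6=1159/213
t_q=3/2 → seg 0, τ=3/2; S=-2+838/213·τ+0·τ²+-103/213·τ³=1289/568

  seg 0: a=-2 b=838/213 c=0 d=-103/213
  seg 1: a=2 b=-398/213 c=-206/71 d=65/71
  seg 2: a=-5 b=1159/213 c=379/71 d=-379/213
S(3/2) = 1289/568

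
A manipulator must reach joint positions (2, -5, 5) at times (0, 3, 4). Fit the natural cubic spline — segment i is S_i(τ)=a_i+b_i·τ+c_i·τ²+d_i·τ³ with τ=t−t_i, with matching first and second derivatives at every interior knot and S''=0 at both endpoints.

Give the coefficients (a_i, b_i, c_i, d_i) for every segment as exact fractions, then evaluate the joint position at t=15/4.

  seg 0: a=2 b=-167/24 c=0 d=37/72
  seg 1: a=-5 b=83/12 c=37/8 d=-37/24
S(15/4) = 1095/512

Δ: Δ0=-7/3, Δ1=10
row 1: diag=8, rhs=74; c'=1/8, d'=37/4
back: M1=37/4
M: M0=0, M1=37/4, M2=0
seg 0: a=2, c=M0/2=0, d=(M1−M0)/(6·3)=37/72, b=Δ0−h0·(2M0+M1)/6=-167/24
seg 1: a=-5, c=M1/2=37/8, d=(M2−M1)/(6·1)=-37/24, b=Δ1−h1·(2M1+M2)/6=83/12
t_q=15/4 → seg 1, τ=3/4; S=-5+83/12·τ+37/8·τ²+-37/24·τ³=1095/512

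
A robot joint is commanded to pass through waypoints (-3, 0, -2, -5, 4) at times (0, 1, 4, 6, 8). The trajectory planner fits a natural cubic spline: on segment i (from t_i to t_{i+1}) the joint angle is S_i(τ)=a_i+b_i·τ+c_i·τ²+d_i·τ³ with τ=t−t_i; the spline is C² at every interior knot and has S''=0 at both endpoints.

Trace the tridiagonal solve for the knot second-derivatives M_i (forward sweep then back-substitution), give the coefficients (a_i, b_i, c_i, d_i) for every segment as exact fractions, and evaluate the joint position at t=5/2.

Δ: Δ0=3, Δ1=-2/3, Δ2=-3/2, Δ3=9/2
row 1: diag=8, rhs=-22; c'=3/8, d'=-11/4
row 2: denom=10−3·3/8=71/8; d'=(-5−3·-11/4)/(71/8)=26/71
row 3: denom=8−2·16/71=536/71; d'=(36−2·26/71)/(536/71)=313/67
back: M3=313/67
back: M2=26/71−16/71·313/67=-46/67
back: M1=-11/4−3/8·-46/67=-167/67
M: M0=0, M1=-167/67, M2=-46/67, M3=313/67, M4=0
seg 0: a=-3, c=M0/2=0, d=(M1−M0)/(6·1)=-167/402, b=Δ0−h0·(2M0+M1)/6=1373/402
seg 1: a=0, c=M1/2=-167/134, d=(M2−M1)/(6·3)=121/1206, b=Δ1−h1·(2M1+M2)/6=436/201
seg 2: a=-2, c=M2/2=-23/67, d=(M3−M2)/(6·2)=359/804, b=Δ2−h2·(2M2+M3)/6=-1045/402
seg 3: a=-5, c=M3/2=313/134, d=(M4−M3)/(6·2)=-313/804, b=Δ3−h3·(2M3+M4)/6=557/402
t_q=5/2 → seg 1, τ=3/2; S=0+436/201·τ+-167/134·τ²+121/1206·τ³=845/1072

  seg 0: a=-3 b=1373/402 c=0 d=-167/402
  seg 1: a=0 b=436/201 c=-167/134 d=121/1206
  seg 2: a=-2 b=-1045/402 c=-23/67 d=359/804
  seg 3: a=-5 b=557/402 c=313/134 d=-313/804
S(5/2) = 845/1072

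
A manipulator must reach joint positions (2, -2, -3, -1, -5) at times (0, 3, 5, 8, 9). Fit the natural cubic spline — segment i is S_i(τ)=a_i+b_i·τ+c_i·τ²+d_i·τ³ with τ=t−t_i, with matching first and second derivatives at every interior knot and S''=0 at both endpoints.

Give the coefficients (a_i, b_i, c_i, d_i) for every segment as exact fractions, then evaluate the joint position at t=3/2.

  seg 0: a=2 b=-1883/1356 c=0 d=25/4068
  seg 1: a=-2 b=-829/678 c=25/452 d=415/2712
  seg 2: a=-3 b=283/339 c=110/113 d=-349/1017
  seg 3: a=-1 b=-878/339 c=-239/113 d=239/339
S(3/2) = -225/3616

Δ: Δ0=-4/3, Δ1=-1/2, Δ2=2/3, Δ3=-4
row 1: diag=10, rhs=5; c'=1/5, d'=1/2
row 2: denom=10−2·1/5=48/5; d'=(7−2·1/2)/(48/5)=5/8
row 3: denom=8−3·5/16=113/16; d'=(-28−3·5/8)/(113/16)=-478/113
back: M3=-478/113
back: M2=5/8−5/16·-478/113=220/113
back: M1=1/2−1/5·220/113=25/226
M: M0=0, M1=25/226, M2=220/113, M3=-478/113, M4=0
seg 0: a=2, c=M0/2=0, d=(M1−M0)/(6·3)=25/4068, b=Δ0−h0·(2M0+M1)/6=-1883/1356
seg 1: a=-2, c=M1/2=25/452, d=(M2−M1)/(6·2)=415/2712, b=Δ1−h1·(2M1+M2)/6=-829/678
seg 2: a=-3, c=M2/2=110/113, d=(M3−M2)/(6·3)=-349/1017, b=Δ2−h2·(2M2+M3)/6=283/339
seg 3: a=-1, c=M3/2=-239/113, d=(M4−M3)/(6·1)=239/339, b=Δ3−h3·(2M3+M4)/6=-878/339
t_q=3/2 → seg 0, τ=3/2; S=2+-1883/1356·τ+0·τ²+25/4068·τ³=-225/3616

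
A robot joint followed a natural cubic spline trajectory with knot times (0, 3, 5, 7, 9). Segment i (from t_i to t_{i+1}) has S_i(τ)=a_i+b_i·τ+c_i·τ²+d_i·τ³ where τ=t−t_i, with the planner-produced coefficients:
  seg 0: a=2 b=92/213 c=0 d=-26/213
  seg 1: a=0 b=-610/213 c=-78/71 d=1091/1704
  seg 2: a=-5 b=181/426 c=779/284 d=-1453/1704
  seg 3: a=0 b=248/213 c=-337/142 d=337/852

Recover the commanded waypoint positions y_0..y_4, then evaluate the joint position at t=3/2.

y_0 = S_0(0) = a_0 = 2
y_1 = S_1(0) = a_1 = 0
y_2 = S_2(0) = a_2 = -5
y_3 = S_3(0) = a_3 = 0
y_4 = S_3(2) = -4
t_q=3/2 is in segment 0 (τ=3/2); S_0(τ)=635/284

y_0=2 y_1=0 y_2=-5 y_3=0 y_4=-4
S(3/2) = 635/284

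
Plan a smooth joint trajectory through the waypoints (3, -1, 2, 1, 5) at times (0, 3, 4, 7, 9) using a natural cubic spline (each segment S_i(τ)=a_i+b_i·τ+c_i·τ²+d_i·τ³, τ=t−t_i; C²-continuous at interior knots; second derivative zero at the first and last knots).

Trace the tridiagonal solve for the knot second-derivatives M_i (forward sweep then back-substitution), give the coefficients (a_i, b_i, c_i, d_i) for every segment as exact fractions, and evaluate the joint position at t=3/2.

  seg 0: a=3 b=-298/93 c=0 d=58/279
  seg 1: a=-1 b=224/93 c=58/31 d=-119/93
  seg 2: a=2 b=215/93 c=-61/31 d=101/279
  seg 3: a=1 b=26/93 c=40/31 d=-20/93
S(3/2) = -137/124

Δ: Δ0=-4/3, Δ1=3, Δ2=-1/3, Δ3=2
row 1: diag=8, rhs=26; c'=1/8, d'=13/4
row 2: denom=8−1·1/8=63/8; d'=(-20−1·13/4)/(63/8)=-62/21
row 3: denom=10−3·8/21=62/7; d'=(14−3·-62/21)/(62/7)=80/31
back: M3=80/31
back: M2=-62/21−8/21·80/31=-122/31
back: M1=13/4−1/8·-122/31=116/31
M: M0=0, M1=116/31, M2=-122/31, M3=80/31, M4=0
seg 0: a=3, c=M0/2=0, d=(M1−M0)/(6·3)=58/279, b=Δ0−h0·(2M0+M1)/6=-298/93
seg 1: a=-1, c=M1/2=58/31, d=(M2−M1)/(6·1)=-119/93, b=Δ1−h1·(2M1+M2)/6=224/93
seg 2: a=2, c=M2/2=-61/31, d=(M3−M2)/(6·3)=101/279, b=Δ2−h2·(2M2+M3)/6=215/93
seg 3: a=1, c=M3/2=40/31, d=(M4−M3)/(6·2)=-20/93, b=Δ3−h3·(2M3+M4)/6=26/93
t_q=3/2 → seg 0, τ=3/2; S=3+-298/93·τ+0·τ²+58/279·τ³=-137/124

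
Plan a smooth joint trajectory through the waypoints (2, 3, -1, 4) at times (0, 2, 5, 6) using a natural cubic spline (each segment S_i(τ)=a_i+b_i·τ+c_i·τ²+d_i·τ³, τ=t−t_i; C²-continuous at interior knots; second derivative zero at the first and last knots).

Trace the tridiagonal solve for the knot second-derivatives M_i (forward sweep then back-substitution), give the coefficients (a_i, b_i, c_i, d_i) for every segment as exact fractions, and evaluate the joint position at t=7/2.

Δ: Δ0=1/2, Δ1=-4/3, Δ2=5
row 1: diag=10, rhs=-11; c'=3/10, d'=-11/10
row 2: denom=8−3·3/10=71/10; d'=(38−3·-11/10)/(71/10)=413/71
back: M2=413/71
back: M1=-11/10−3/10·413/71=-202/71
M: M0=0, M1=-202/71, M2=413/71, M3=0
seg 0: a=2, c=M0/2=0, d=(M1−M0)/(6·2)=-101/426, b=Δ0−h0·(2M0+M1)/6=617/426
seg 1: a=3, c=M1/2=-101/71, d=(M2−M1)/(6·3)=205/426, b=Δ1−h1·(2M1+M2)/6=-595/426
seg 2: a=-1, c=M2/2=413/142, d=(M3−M2)/(6·1)=-413/426, b=Δ2−h2·(2M2+M3)/6=652/213
t_q=7/2 → seg 1, τ=3/2; S=3+-595/426·τ+-101/71·τ²+205/426·τ³=-763/1136

  seg 0: a=2 b=617/426 c=0 d=-101/426
  seg 1: a=3 b=-595/426 c=-101/71 d=205/426
  seg 2: a=-1 b=652/213 c=413/142 d=-413/426
S(7/2) = -763/1136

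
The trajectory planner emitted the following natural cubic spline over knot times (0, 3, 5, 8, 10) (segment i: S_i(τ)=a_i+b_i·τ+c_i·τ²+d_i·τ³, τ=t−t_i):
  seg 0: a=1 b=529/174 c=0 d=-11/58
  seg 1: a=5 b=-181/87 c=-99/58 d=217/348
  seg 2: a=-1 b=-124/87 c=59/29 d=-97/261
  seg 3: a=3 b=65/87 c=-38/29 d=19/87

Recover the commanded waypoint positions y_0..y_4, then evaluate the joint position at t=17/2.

y_0=1 y_1=5 y_2=-1 y_3=3 y_4=1
S(17/2) = 713/232

y_0 = S_0(0) = a_0 = 1
y_1 = S_1(0) = a_1 = 5
y_2 = S_2(0) = a_2 = -1
y_3 = S_3(0) = a_3 = 3
y_4 = S_3(2) = 1
t_q=17/2 is in segment 3 (τ=1/2); S_3(τ)=713/232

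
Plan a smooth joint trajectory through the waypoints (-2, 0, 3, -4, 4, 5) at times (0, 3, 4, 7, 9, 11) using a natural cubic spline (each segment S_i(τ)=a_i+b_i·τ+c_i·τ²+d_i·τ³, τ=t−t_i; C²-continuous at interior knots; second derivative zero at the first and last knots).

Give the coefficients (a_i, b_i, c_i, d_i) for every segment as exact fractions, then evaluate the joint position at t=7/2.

  seg 0: a=-2 b=-893/1404 c=0 d=1829/12636
  seg 1: a=0 b=2297/702 c=1829/1404 d=-737/468
  seg 2: a=3 b=1619/1404 c=-1201/351 d=9517/12636
  seg 3: a=-4 b=673/702 c=1571/468 d=-1289/1404
  seg 4: a=4 b=2365/702 c=-1007/468 d=1007/2808
S(7/2) = 19823/11232

Δ: Δ0=2/3, Δ1=3, Δ2=-7/3, Δ3=4, Δ4=1/2
row 1: diag=8, rhs=14; c'=1/8, d'=7/4
row 2: denom=8−1·1/8=63/8; d'=(-32−1·7/4)/(63/8)=-30/7
row 3: denom=10−3·8/21=62/7; d'=(38−3·-30/7)/(62/7)=178/31
row 4: denom=8−2·7/31=234/31; d'=(-21−2·178/31)/(234/31)=-1007/234
back: M4=-1007/234
back: M3=178/31−7/31·-1007/234=1571/234
back: M2=-30/7−8/21·1571/234=-2402/351
back: M1=7/4−1/8·-2402/351=1829/702
M: M0=0, M1=1829/702, M2=-2402/351, M3=1571/234, M4=-1007/234, M5=0
seg 0: a=-2, c=M0/2=0, d=(M1−M0)/(6·3)=1829/12636, b=Δ0−h0·(2M0+M1)/6=-893/1404
seg 1: a=0, c=M1/2=1829/1404, d=(M2−M1)/(6·1)=-737/468, b=Δ1−h1·(2M1+M2)/6=2297/702
seg 2: a=3, c=M2/2=-1201/351, d=(M3−M2)/(6·3)=9517/12636, b=Δ2−h2·(2M2+M3)/6=1619/1404
seg 3: a=-4, c=M3/2=1571/468, d=(M4−M3)/(6·2)=-1289/1404, b=Δ3−h3·(2M3+M4)/6=673/702
seg 4: a=4, c=M4/2=-1007/468, d=(M5−M4)/(6·2)=1007/2808, b=Δ4−h4·(2M4+M5)/6=2365/702
t_q=7/2 → seg 1, τ=1/2; S=0+2297/702·τ+1829/1404·τ²+-737/468·τ³=19823/11232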